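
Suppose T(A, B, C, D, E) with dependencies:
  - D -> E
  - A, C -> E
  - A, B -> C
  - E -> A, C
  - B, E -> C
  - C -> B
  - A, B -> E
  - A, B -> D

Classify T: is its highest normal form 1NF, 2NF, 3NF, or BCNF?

Candidate keys: {A, B}, {A, C}, {D}, {E}. Prime attributes: {A, B, C, D, E}.
C -> B breaks BCNF: {C}⁺ = {B, C}, so {C} is not a superkey.
Since {B} ⊆ prime attributes and every other non-superkey FD also has a prime right side, the schema is in 3NF.

3NF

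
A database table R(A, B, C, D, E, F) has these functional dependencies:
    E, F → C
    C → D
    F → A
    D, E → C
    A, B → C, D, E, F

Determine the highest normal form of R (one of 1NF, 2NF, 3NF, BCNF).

2NF

Candidate keys: {A, B}, {B, F}. Prime attributes: {A, B, F}.
For E, F → C we have {E, F}⁺ = {A, C, D, E, F}; {E, F} is not a superkey, so BCNF fails.
E, F → C determines the non-prime attribute {C} from a non-superkey — 3NF is violated.
Checking every proper subset of each key, none determines a non-prime attribute — 2NF is satisfied.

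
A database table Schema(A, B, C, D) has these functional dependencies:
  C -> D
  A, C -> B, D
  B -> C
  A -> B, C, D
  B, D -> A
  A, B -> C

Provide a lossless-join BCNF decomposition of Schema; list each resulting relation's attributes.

{A, B, C}; {C, D}

Candidate keys of the original relation: {A}, {B}.
{A, B, C, D}: {C} determines {C, D} here but is not a superkey — split on C -> D, giving {C, D} and {A, B, C}.
{C, D} is in BCNF.
{A, B, C} is in BCNF.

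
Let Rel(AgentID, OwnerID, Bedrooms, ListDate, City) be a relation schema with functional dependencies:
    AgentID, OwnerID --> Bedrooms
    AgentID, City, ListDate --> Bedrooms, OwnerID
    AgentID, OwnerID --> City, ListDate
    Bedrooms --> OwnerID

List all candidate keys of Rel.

{AgentID, Bedrooms}, {AgentID, City, ListDate}, {AgentID, OwnerID}

{AgentID} never appears on the right of any FD, so every key must include it.
{AgentID, Bedrooms}⁺ = {AgentID, Bedrooms, City, ListDate, OwnerID} — all of the relation — so {AgentID, Bedrooms} is a candidate key.
{AgentID, OwnerID}⁺ = {AgentID, Bedrooms, City, ListDate, OwnerID} — all of the relation — so {AgentID, OwnerID} is a candidate key.
{AgentID, City, ListDate}⁺ = {AgentID, Bedrooms, City, ListDate, OwnerID} — all of the relation — so {AgentID, City, ListDate} is a candidate key.
These are minimal and exhaustive — every other superkey contains one of them.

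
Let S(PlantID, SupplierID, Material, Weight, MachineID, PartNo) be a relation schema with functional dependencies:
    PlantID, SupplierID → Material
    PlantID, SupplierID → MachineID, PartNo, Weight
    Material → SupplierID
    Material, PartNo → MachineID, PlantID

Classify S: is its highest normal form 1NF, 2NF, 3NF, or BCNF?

3NF

Candidate keys: {Material, PartNo}, {Material, PlantID}, {PlantID, SupplierID}. Prime attributes: {Material, PartNo, PlantID, SupplierID}.
Material → SupplierID: {Material}⁺ = {Material, SupplierID}, which is not all of the attributes, so the left side is not a superkey — BCNF is violated.
But every attribute on its right side ({SupplierID}) is prime, and the same holds for every other non-superkey FD, so 3NF still holds.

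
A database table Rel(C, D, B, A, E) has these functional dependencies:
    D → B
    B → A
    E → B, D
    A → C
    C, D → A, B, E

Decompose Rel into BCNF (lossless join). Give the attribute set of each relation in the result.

{A, B}; {A, C}; {B, D, E}

Candidate keys of the original relation: {D}, {E}.
In {A, B, C, D, E}, {B} is not a superkey ({B}⁺ restricted to this set is {A, B, C}), so split on B → A, C into {A, B, C} and {B, D, E}.
In {A, B, C}, {A} is not a superkey ({A}⁺ restricted to this set is {A, C}), so split on A → C into {A, C} and {A, B}.
{A, C} has no BCNF violation.
{A, B} has no BCNF violation.
{B, D, E} has no BCNF violation.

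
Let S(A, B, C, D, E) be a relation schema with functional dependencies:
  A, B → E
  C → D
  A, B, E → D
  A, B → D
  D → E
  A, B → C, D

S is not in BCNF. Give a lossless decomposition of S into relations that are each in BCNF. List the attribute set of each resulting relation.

Candidate key of the original relation: {A, B}.
In {A, B, C, D, E}, {C} is not a superkey ({C}⁺ restricted to this set is {C, D, E}), so split on C → D, E into {C, D, E} and {A, B, C}.
In {C, D, E}, {D} is not a superkey ({D}⁺ restricted to this set is {D, E}), so split on D → E into {D, E} and {C, D}.
{D, E} has no BCNF violation.
{C, D} has no BCNF violation.
{A, B, C} has no BCNF violation.

{A, B, C}; {C, D}; {D, E}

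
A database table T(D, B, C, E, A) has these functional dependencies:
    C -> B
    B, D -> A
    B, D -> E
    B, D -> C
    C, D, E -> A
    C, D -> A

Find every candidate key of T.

{B, D}, {C, D}

{D} never appears on the right of any FD, so every key must include it.
{B, D} is a candidate key since {B, D}⁺ = {A, B, C, D, E} covers every attribute.
{C, D} is a candidate key since {C, D}⁺ = {A, B, C, D, E} covers every attribute.
These are minimal and exhaustive — every other superkey contains one of them.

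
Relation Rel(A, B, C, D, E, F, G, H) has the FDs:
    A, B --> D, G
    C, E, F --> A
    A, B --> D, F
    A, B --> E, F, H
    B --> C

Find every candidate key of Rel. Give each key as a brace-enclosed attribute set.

{A, B}, {B, E, F}

Attributes never on any right-hand side: {B} — every candidate key must contain it.
{A, B}⁺ = {A, B, C, D, E, F, G, H} — all of the relation — so {A, B} is a candidate key.
{B, E, F}⁺ = {A, B, C, D, E, F, G, H} — all of the relation — so {B, E, F} is a candidate key.
No proper subset of any of these is a key, and no other minimal superkey exists.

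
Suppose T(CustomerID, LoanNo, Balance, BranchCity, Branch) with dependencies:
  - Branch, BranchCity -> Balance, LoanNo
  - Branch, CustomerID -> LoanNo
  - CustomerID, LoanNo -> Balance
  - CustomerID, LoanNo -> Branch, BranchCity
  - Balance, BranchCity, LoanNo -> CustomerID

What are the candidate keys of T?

{Balance, BranchCity, LoanNo}, {Branch, BranchCity}, {Branch, CustomerID}, {CustomerID, LoanNo}

{Branch, BranchCity}⁺ = {Balance, Branch, BranchCity, CustomerID, LoanNo} — all of the relation — so {Branch, BranchCity} is a candidate key.
{Branch, CustomerID}⁺ = {Balance, Branch, BranchCity, CustomerID, LoanNo} — all of the relation — so {Branch, CustomerID} is a candidate key.
{CustomerID, LoanNo}⁺ = {Balance, Branch, BranchCity, CustomerID, LoanNo} — all of the relation — so {CustomerID, LoanNo} is a candidate key.
{Balance, BranchCity, LoanNo}⁺ = {Balance, Branch, BranchCity, CustomerID, LoanNo} — all of the relation — so {Balance, BranchCity, LoanNo} is a candidate key.
Any other superkey properly contains one of these, so there are no further candidate keys.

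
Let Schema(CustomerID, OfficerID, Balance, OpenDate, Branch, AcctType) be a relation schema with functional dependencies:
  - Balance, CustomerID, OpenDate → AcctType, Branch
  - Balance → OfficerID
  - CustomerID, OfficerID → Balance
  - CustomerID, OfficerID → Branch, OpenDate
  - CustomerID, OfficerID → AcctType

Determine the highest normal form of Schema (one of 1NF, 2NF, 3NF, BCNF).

3NF

Candidate keys: {Balance, CustomerID}, {CustomerID, OfficerID}. Prime attributes: {Balance, CustomerID, OfficerID}.
Balance → OfficerID: {Balance}⁺ = {Balance, OfficerID}, which is not all of the attributes, so the left side is not a superkey — BCNF is violated.
But every attribute on its right side ({OfficerID}) is prime, and the same holds for every other non-superkey FD, so 3NF still holds.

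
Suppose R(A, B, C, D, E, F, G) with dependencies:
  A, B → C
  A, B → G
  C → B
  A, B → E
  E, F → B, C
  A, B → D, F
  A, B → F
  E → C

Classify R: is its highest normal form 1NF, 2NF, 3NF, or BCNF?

3NF

Candidate keys: {A, B}, {A, C}, {A, E}. Prime attributes: {A, B, C, E}.
For C → B we have {C}⁺ = {B, C}; {C} is not a superkey, so BCNF fails.
But every attribute on its right side ({B}) is prime, and the same holds for every other non-superkey FD, so 3NF still holds.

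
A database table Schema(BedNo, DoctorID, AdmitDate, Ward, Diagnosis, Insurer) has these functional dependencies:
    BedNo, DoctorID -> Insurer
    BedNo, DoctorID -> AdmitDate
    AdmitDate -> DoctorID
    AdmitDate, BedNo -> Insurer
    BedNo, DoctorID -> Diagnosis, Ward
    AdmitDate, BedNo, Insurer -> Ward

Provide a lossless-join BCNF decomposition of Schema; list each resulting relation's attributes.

{AdmitDate, BedNo, Diagnosis, Insurer, Ward}; {AdmitDate, DoctorID}

Candidate keys of the original relation: {AdmitDate, BedNo}, {BedNo, DoctorID}.
{AdmitDate, BedNo, Diagnosis, DoctorID, Insurer, Ward}: {AdmitDate} determines {AdmitDate, DoctorID} here but is not a superkey — split on AdmitDate -> DoctorID, giving {AdmitDate, DoctorID} and {AdmitDate, BedNo, Diagnosis, Insurer, Ward}.
{AdmitDate, DoctorID} is in BCNF.
{AdmitDate, BedNo, Diagnosis, Insurer, Ward} is in BCNF.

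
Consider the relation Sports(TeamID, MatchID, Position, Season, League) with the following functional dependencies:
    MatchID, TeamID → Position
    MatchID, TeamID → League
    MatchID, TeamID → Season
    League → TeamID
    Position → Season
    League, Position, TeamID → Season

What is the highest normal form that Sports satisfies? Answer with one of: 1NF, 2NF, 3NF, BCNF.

Candidate keys: {League, MatchID}, {MatchID, TeamID}. Prime attributes: {League, MatchID, TeamID}.
League → TeamID breaks BCNF: {League}⁺ = {League, TeamID}, so {League} is not a superkey.
Because {Season} is non-prime and the left side of Position → Season is not a superkey, the relation is not in 3NF.
Checking every proper subset of each key, none determines a non-prime attribute — 2NF is satisfied.

2NF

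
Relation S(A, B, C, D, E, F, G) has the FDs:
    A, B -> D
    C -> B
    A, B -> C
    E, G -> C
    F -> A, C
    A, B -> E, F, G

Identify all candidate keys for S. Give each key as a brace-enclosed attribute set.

{F}⁺ = {A, B, C, D, E, F, G}, which is every attribute, so {F} is a candidate key.
{A, B}⁺ = {A, B, C, D, E, F, G}, which is every attribute, so {A, B} is a candidate key.
{A, C}⁺ = {A, B, C, D, E, F, G}, which is every attribute, so {A, C} is a candidate key.
{A, E, G}⁺ = {A, B, C, D, E, F, G}, which is every attribute, so {A, E, G} is a candidate key.
These are minimal and exhaustive — every other superkey contains one of them.

{A, B}, {A, C}, {A, E, G}, {F}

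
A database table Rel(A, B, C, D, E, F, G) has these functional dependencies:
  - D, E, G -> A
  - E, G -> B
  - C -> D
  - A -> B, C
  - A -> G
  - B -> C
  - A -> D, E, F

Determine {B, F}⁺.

Start with {B, F}.
B -> C applies; add {C} → now {B, C, F}.
C -> D applies; add {D} → now {B, C, D, F}.
No further FD applies.

{B, C, D, F}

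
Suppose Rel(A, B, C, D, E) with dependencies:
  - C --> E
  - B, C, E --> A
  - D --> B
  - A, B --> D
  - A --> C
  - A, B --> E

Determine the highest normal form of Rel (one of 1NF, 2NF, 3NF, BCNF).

1NF

Candidate keys: {A, B}, {A, D}, {B, C}, {C, D}. Prime attributes: {A, B, C, D}.
For C --> E we have {C}⁺ = {C, E}; {C} is not a superkey, so BCNF fails.
C --> E determines the non-prime attribute {E} from a non-superkey — 3NF is violated.
The proper key subset {A} of {A, B} determines non-prime {E}, so the relation is not even in 2NF.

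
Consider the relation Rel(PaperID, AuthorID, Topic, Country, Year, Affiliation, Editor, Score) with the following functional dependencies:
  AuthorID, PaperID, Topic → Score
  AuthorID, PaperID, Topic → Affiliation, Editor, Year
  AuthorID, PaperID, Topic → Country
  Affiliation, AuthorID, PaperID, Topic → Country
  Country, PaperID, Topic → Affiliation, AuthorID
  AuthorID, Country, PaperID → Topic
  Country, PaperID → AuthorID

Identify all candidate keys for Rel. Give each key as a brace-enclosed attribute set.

No FD produces {PaperID}, so it must be in every candidate key.
{Country, PaperID}⁺ = {Affiliation, AuthorID, Country, Editor, PaperID, Score, Topic, Year} — all of the relation — so {Country, PaperID} is a candidate key.
{AuthorID, PaperID, Topic}⁺ = {Affiliation, AuthorID, Country, Editor, PaperID, Score, Topic, Year} — all of the relation — so {AuthorID, PaperID, Topic} is a candidate key.
These are minimal and exhaustive — every other superkey contains one of them.

{AuthorID, PaperID, Topic}, {Country, PaperID}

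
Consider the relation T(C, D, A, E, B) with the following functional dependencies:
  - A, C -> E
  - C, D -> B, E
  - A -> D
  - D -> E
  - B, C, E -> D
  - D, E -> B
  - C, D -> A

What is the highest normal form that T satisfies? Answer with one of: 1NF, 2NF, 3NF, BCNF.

3NF

Candidate keys: {A, C}, {B, C, E}, {C, D}. Prime attributes: {A, B, C, D, E}.
A -> D breaks BCNF: {A}⁺ = {A, B, D, E}, so {A} is not a superkey.
But every attribute on its right side ({D}) is prime, and the same holds for every other non-superkey FD, so 3NF still holds.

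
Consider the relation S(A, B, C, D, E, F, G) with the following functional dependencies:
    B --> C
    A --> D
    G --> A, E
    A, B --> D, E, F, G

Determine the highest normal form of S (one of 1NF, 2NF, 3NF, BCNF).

1NF

Candidate keys: {A, B}, {B, G}. Prime attributes: {A, B, G}.
B --> C breaks BCNF: {B}⁺ = {B, C}, so {B} is not a superkey.
Because {C} is non-prime and the left side of B --> C is not a superkey, the relation is not in 3NF.
{A} is a proper subset of the key {A, B}, and {A}⁺ contains the non-prime attribute {D} — a partial dependency, so 2NF is violated.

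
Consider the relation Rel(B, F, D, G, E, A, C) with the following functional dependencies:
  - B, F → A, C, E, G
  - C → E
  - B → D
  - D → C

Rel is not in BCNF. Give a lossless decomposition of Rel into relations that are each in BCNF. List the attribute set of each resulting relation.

Candidate key of the original relation: {B, F}.
In {A, B, C, D, E, F, G}, {C} is not a superkey ({C}⁺ restricted to this set is {C, E}), so split on C → E into {C, E} and {A, B, C, D, F, G}.
{C, E}: every determinant is a superkey — BCNF.
In {A, B, C, D, F, G}, {B} is not a superkey ({B}⁺ restricted to this set is {B, C, D}), so split on B → C, D into {B, C, D} and {A, B, F, G}.
In {B, C, D}, {D} is not a superkey ({D}⁺ restricted to this set is {C, D}), so split on D → C into {C, D} and {B, D}.
{C, D}: every determinant is a superkey — BCNF.
{B, D}: every determinant is a superkey — BCNF.
{A, B, F, G}: every determinant is a superkey — BCNF.

{A, B, F, G}; {B, D}; {C, D}; {C, E}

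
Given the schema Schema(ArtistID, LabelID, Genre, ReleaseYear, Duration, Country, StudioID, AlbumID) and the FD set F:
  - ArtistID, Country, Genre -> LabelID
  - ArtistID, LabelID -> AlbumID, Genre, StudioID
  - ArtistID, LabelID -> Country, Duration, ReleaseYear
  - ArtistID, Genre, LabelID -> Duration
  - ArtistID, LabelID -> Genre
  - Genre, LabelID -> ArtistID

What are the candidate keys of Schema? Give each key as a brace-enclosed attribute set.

{ArtistID, Country, Genre}, {ArtistID, LabelID}, {Genre, LabelID}

{ArtistID, LabelID} is a candidate key since {ArtistID, LabelID}⁺ = {AlbumID, ArtistID, Country, Duration, Genre, LabelID, ReleaseYear, StudioID} covers every attribute.
{Genre, LabelID} is a candidate key since {Genre, LabelID}⁺ = {AlbumID, ArtistID, Country, Duration, Genre, LabelID, ReleaseYear, StudioID} covers every attribute.
{ArtistID, Country, Genre} is a candidate key since {ArtistID, Country, Genre}⁺ = {AlbumID, ArtistID, Country, Duration, Genre, LabelID, ReleaseYear, StudioID} covers every attribute.
These are minimal and exhaustive — every other superkey contains one of them.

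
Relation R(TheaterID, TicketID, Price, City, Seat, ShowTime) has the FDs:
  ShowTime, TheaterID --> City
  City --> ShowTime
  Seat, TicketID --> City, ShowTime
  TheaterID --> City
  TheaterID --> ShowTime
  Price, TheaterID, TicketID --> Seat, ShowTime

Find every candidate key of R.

{Price, TheaterID, TicketID}

No FD produces {Price, TheaterID, TicketID}, so they must be in every candidate key.
{Price, TheaterID, TicketID} is a candidate key since {Price, TheaterID, TicketID}⁺ = {City, Price, Seat, ShowTime, TheaterID, TicketID} covers every attribute.
No smaller or unrelated set reaches every attribute, so there are no other keys.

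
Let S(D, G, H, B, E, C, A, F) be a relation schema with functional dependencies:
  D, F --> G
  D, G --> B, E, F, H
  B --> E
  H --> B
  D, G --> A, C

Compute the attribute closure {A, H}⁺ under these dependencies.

{A, B, E, H}

Start with {A, H}.
H --> B applies; add {B} → now {A, B, H}.
B --> E applies; add {E} → now {A, B, E, H}.
No further FD applies.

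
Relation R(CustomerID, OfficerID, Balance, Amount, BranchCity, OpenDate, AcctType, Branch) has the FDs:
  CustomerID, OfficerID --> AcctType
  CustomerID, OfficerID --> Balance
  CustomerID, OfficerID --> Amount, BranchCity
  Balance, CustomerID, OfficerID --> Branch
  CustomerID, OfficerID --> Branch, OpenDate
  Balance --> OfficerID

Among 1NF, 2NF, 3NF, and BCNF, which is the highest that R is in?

3NF

Candidate keys: {Balance, CustomerID}, {CustomerID, OfficerID}. Prime attributes: {Balance, CustomerID, OfficerID}.
For Balance --> OfficerID we have {Balance}⁺ = {Balance, OfficerID}; {Balance} is not a superkey, so BCNF fails.
Since {OfficerID} ⊆ prime attributes and every other non-superkey FD also has a prime right side, the schema is in 3NF.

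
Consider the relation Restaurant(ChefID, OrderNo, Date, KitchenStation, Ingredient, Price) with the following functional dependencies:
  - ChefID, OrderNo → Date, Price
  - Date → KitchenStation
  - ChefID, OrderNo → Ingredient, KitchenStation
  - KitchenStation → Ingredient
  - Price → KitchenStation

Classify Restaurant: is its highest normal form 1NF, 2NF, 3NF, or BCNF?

Candidate key: {ChefID, OrderNo}. Prime attributes: {ChefID, OrderNo}.
Date → KitchenStation breaks BCNF: {Date}⁺ = {Date, Ingredient, KitchenStation}, so {Date} is not a superkey.
Because {KitchenStation} is non-prime and the left side of Date → KitchenStation is not a superkey, the relation is not in 3NF.
Checking every proper subset of each key, none determines a non-prime attribute — 2NF is satisfied.

2NF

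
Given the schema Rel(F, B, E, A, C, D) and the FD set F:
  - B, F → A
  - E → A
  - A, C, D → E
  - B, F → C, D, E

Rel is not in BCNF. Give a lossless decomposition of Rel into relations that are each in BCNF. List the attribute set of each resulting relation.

{A, E}; {B, C, D, E, F}

Candidate key of the original relation: {B, F}.
In {A, B, C, D, E, F}, {E} is not a superkey ({E}⁺ restricted to this set is {A, E}), so split on E → A into {A, E} and {B, C, D, E, F}.
{A, E} is in BCNF.
{B, C, D, E, F} is in BCNF.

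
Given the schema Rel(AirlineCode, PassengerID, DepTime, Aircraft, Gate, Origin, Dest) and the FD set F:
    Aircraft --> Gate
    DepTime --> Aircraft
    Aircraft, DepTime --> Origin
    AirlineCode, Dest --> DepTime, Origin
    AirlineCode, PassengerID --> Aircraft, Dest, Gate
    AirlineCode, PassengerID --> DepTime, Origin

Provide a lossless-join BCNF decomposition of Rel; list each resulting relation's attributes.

Candidate key of the original relation: {AirlineCode, PassengerID}.
In {Aircraft, AirlineCode, DepTime, Dest, Gate, Origin, PassengerID}, {Aircraft} is not a superkey ({Aircraft}⁺ restricted to this set is {Aircraft, Gate}), so split on Aircraft --> Gate into {Aircraft, Gate} and {Aircraft, AirlineCode, DepTime, Dest, Origin, PassengerID}.
{Aircraft, Gate} is in BCNF.
In {Aircraft, AirlineCode, DepTime, Dest, Origin, PassengerID}, {DepTime} is not a superkey ({DepTime}⁺ restricted to this set is {Aircraft, DepTime, Origin}), so split on DepTime --> Aircraft, Origin into {Aircraft, DepTime, Origin} and {AirlineCode, DepTime, Dest, PassengerID}.
{Aircraft, DepTime, Origin} is in BCNF.
In {AirlineCode, DepTime, Dest, PassengerID}, {AirlineCode, Dest} is not a superkey ({AirlineCode, Dest}⁺ restricted to this set is {AirlineCode, DepTime, Dest}), so split on AirlineCode, Dest --> DepTime into {AirlineCode, DepTime, Dest} and {AirlineCode, Dest, PassengerID}.
{AirlineCode, DepTime, Dest} is in BCNF.
{AirlineCode, Dest, PassengerID} is in BCNF.

{Aircraft, DepTime, Origin}; {Aircraft, Gate}; {AirlineCode, DepTime, Dest}; {AirlineCode, Dest, PassengerID}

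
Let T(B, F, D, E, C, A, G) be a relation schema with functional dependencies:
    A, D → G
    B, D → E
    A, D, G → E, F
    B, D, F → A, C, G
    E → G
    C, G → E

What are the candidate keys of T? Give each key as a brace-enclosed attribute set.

{A, B, D}, {B, D, F}

No FD produces {B, D}, so they must be in every candidate key.
Closure of {A, B, D} is {A, B, C, D, E, F, G}, the whole schema; {A, B, D} is a candidate key.
Closure of {B, D, F} is {A, B, C, D, E, F, G}, the whole schema; {B, D, F} is a candidate key.
These are minimal and exhaustive — every other superkey contains one of them.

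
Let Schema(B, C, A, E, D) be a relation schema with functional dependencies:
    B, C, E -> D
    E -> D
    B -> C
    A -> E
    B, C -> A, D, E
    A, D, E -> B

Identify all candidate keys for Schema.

{A} is a candidate key since {A}⁺ = {A, B, C, D, E} covers every attribute.
{B} is a candidate key since {B}⁺ = {A, B, C, D, E} covers every attribute.
No proper subset of any of these is a key, and no other minimal superkey exists.

{A}, {B}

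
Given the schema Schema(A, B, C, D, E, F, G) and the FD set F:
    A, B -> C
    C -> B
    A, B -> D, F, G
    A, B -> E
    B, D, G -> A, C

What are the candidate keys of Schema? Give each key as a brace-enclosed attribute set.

{A, B} is a candidate key since {A, B}⁺ = {A, B, C, D, E, F, G} covers every attribute.
{A, C} is a candidate key since {A, C}⁺ = {A, B, C, D, E, F, G} covers every attribute.
{B, D, G} is a candidate key since {B, D, G}⁺ = {A, B, C, D, E, F, G} covers every attribute.
{C, D, G} is a candidate key since {C, D, G}⁺ = {A, B, C, D, E, F, G} covers every attribute.
These are minimal and exhaustive — every other superkey contains one of them.

{A, B}, {A, C}, {B, D, G}, {C, D, G}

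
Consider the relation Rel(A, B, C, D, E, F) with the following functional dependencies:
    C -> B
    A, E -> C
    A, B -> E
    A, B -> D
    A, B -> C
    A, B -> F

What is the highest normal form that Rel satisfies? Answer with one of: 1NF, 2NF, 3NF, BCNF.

Candidate keys: {A, B}, {A, C}, {A, E}. Prime attributes: {A, B, C, E}.
C -> B breaks BCNF: {C}⁺ = {B, C}, so {C} is not a superkey.
Its right-hand attributes {B} are all prime, as are those of every other non-superkey FD — the relation is in 3NF.

3NF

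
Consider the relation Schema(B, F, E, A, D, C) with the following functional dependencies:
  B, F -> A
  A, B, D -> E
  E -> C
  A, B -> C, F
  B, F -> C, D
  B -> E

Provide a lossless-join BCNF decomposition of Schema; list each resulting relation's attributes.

Candidate keys of the original relation: {A, B}, {B, F}.
{A, B, C, D, E, F}: {E} determines {C, E} here but is not a superkey — split on E -> C, giving {C, E} and {A, B, D, E, F}.
{C, E} is in BCNF.
{A, B, D, E, F}: {B} determines {B, E} here but is not a superkey — split on B -> E, giving {B, E} and {A, B, D, F}.
{B, E} is in BCNF.
{A, B, D, F} is in BCNF.

{A, B, D, F}; {B, E}; {C, E}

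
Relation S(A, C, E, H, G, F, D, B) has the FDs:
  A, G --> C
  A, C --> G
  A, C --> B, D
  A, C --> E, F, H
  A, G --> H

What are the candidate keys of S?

{A, C}, {A, G}

No FD produces {A}, so it must be in every candidate key.
{A, C} is a candidate key since {A, C}⁺ = {A, B, C, D, E, F, G, H} covers every attribute.
{A, G} is a candidate key since {A, G}⁺ = {A, B, C, D, E, F, G, H} covers every attribute.
No proper subset of any of these is a key, and no other minimal superkey exists.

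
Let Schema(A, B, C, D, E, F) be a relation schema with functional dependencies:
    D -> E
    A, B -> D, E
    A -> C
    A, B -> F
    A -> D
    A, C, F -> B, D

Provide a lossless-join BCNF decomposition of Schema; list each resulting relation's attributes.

{A, B, F}; {A, C, D}; {D, E}

Candidate keys of the original relation: {A, B}, {A, F}.
{A, B, C, D, E, F}: {D} determines {D, E} here but is not a superkey — split on D -> E, giving {D, E} and {A, B, C, D, F}.
{D, E} has no BCNF violation.
{A, B, C, D, F}: {A} determines {A, C, D} here but is not a superkey — split on A -> C, D, giving {A, C, D} and {A, B, F}.
{A, C, D} has no BCNF violation.
{A, B, F} has no BCNF violation.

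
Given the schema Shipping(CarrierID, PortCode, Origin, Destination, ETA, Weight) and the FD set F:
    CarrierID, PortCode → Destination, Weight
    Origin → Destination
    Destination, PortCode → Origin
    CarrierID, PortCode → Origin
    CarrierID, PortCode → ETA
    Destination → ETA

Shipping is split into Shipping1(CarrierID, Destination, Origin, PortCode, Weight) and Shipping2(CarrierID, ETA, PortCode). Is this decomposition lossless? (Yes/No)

The shared attributes are {CarrierID, PortCode} and {CarrierID, PortCode}⁺ = {CarrierID, Destination, ETA, Origin, PortCode, Weight}.
Since Shipping1 ⊆ {CarrierID, Destination, ETA, Origin, PortCode, Weight}, the intersection is a superkey of Shipping1; the decomposition is lossless.

Yes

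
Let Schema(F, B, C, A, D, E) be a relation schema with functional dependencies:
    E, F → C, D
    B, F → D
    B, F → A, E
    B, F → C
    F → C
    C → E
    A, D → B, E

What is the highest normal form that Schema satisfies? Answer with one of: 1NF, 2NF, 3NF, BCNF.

1NF

Candidate keys: {A, F}, {B, F}. Prime attributes: {A, B, F}.
For E, F → C, D we have {E, F}⁺ = {C, D, E, F}; {E, F} is not a superkey, so BCNF fails.
E, F → C, D determines the non-prime attributes {C, D} from a non-superkey — 3NF is violated.
Since {F} ⊂ {A, F} and {F}⁺ ⊇ {C, D, E} with {C, D, E} non-prime, there is a partial dependency; 2NF fails.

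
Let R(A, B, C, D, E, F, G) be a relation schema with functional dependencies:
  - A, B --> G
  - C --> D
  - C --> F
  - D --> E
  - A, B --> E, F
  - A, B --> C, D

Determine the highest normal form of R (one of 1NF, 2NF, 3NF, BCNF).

2NF

Candidate key: {A, B}. Prime attributes: {A, B}.
For C --> D we have {C}⁺ = {C, D, E, F}; {C} is not a superkey, so BCNF fails.
Because {D} is non-prime and the left side of C --> D is not a superkey, the relation is not in 3NF.
Checking every proper subset of each key, none determines a non-prime attribute — 2NF is satisfied.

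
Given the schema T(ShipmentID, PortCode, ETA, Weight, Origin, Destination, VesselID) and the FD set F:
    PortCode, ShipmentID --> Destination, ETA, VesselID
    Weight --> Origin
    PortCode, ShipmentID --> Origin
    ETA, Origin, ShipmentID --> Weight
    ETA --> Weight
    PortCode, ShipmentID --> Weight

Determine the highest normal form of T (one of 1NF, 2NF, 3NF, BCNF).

Candidate key: {PortCode, ShipmentID}. Prime attributes: {PortCode, ShipmentID}.
Weight --> Origin: {Weight}⁺ = {Origin, Weight}, which is not all of the attributes, so the left side is not a superkey — BCNF is violated.
Weight --> Origin has non-prime {Origin} on the right and a non-superkey on the left, so 3NF fails.
No proper subset of a key has a non-prime attribute in its closure, so there is no partial dependency; 2NF holds.

2NF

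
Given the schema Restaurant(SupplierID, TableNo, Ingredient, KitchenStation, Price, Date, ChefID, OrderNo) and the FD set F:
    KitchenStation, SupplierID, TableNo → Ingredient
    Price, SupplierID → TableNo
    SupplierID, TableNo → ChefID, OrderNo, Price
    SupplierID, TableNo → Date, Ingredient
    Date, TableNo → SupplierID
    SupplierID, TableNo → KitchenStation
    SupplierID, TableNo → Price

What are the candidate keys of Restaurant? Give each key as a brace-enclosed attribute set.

{Date, TableNo}, {Price, SupplierID}, {SupplierID, TableNo}

{Date, TableNo}⁺ = {ChefID, Date, Ingredient, KitchenStation, OrderNo, Price, SupplierID, TableNo}, which is every attribute, so {Date, TableNo} is a candidate key.
{Price, SupplierID}⁺ = {ChefID, Date, Ingredient, KitchenStation, OrderNo, Price, SupplierID, TableNo}, which is every attribute, so {Price, SupplierID} is a candidate key.
{SupplierID, TableNo}⁺ = {ChefID, Date, Ingredient, KitchenStation, OrderNo, Price, SupplierID, TableNo}, which is every attribute, so {SupplierID, TableNo} is a candidate key.
These are minimal and exhaustive — every other superkey contains one of them.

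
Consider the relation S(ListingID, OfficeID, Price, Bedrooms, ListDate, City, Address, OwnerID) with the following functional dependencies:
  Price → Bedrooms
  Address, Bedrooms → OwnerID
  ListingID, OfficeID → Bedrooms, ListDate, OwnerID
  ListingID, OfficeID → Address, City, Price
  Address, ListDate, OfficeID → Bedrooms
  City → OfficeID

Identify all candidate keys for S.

{ListingID} never appears on the right of any FD, so every key must include it.
{City, ListingID}⁺ = {Address, Bedrooms, City, ListDate, ListingID, OfficeID, OwnerID, Price}, which is every attribute, so {City, ListingID} is a candidate key.
{ListingID, OfficeID}⁺ = {Address, Bedrooms, City, ListDate, ListingID, OfficeID, OwnerID, Price}, which is every attribute, so {ListingID, OfficeID} is a candidate key.
Any other superkey properly contains one of these, so there are no further candidate keys.

{City, ListingID}, {ListingID, OfficeID}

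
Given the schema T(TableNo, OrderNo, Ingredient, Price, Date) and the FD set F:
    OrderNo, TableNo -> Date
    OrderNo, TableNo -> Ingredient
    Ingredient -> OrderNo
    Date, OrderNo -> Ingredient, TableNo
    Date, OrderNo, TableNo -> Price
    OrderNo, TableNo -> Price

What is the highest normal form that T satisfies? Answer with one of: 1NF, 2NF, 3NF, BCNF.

3NF

Candidate keys: {Date, Ingredient}, {Date, OrderNo}, {Ingredient, TableNo}, {OrderNo, TableNo}. Prime attributes: {Date, Ingredient, OrderNo, TableNo}.
Ingredient -> OrderNo breaks BCNF: {Ingredient}⁺ = {Ingredient, OrderNo}, so {Ingredient} is not a superkey.
Its right-hand attributes {OrderNo} are all prime, as are those of every other non-superkey FD — the relation is in 3NF.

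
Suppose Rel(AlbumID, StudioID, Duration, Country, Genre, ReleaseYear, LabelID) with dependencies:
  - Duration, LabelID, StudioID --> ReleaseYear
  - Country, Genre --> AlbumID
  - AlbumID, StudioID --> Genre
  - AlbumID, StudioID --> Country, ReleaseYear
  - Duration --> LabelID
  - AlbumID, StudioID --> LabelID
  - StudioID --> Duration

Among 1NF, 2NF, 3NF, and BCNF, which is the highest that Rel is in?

Candidate keys: {AlbumID, StudioID}, {Country, Genre, StudioID}. Prime attributes: {AlbumID, Country, Genre, StudioID}.
Duration, LabelID, StudioID --> ReleaseYear breaks BCNF: {Duration, LabelID, StudioID}⁺ = {Duration, LabelID, ReleaseYear, StudioID}, so {Duration, LabelID, StudioID} is not a superkey.
Duration, LabelID, StudioID --> ReleaseYear determines the non-prime attribute {ReleaseYear} from a non-superkey — 3NF is violated.
{StudioID} is a proper subset of the key {AlbumID, StudioID}, and {StudioID}⁺ contains the non-prime attributes {Duration, LabelID, ReleaseYear} — a partial dependency, so 2NF is violated.

1NF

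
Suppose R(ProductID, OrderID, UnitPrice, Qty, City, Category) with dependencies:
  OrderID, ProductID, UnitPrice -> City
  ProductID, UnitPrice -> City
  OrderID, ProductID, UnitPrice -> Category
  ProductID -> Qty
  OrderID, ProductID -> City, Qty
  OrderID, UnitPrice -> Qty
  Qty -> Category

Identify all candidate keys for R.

Attributes never on any right-hand side: {OrderID, ProductID, UnitPrice} — every candidate key must contain all of them.
{OrderID, ProductID, UnitPrice}⁺ = {Category, City, OrderID, ProductID, Qty, UnitPrice}, which is every attribute, so {OrderID, ProductID, UnitPrice} is a candidate key.
No other minimal set has full closure, so this is the only candidate key.

{OrderID, ProductID, UnitPrice}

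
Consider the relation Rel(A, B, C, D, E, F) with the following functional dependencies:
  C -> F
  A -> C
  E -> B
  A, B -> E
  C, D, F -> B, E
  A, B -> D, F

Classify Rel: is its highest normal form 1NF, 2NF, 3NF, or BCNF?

1NF

Candidate keys: {A, B}, {A, D}, {A, E}. Prime attributes: {A, B, D, E}.
C -> F: {C}⁺ = {C, F}, which is not all of the attributes, so the left side is not a superkey — BCNF is violated.
Because {F} is non-prime and the left side of C -> F is not a superkey, the relation is not in 3NF.
{A} is a proper subset of the key {A, B}, and {A}⁺ contains the non-prime attributes {C, F} — a partial dependency, so 2NF is violated.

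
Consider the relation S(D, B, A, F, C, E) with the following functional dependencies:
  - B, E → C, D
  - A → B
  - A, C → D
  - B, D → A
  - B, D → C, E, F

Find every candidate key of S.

{A, C}, {A, D}, {A, E}, {B, D}, {B, E}

{A, C}⁺ = {A, B, C, D, E, F}, which is every attribute, so {A, C} is a candidate key.
{A, D}⁺ = {A, B, C, D, E, F}, which is every attribute, so {A, D} is a candidate key.
{A, E}⁺ = {A, B, C, D, E, F}, which is every attribute, so {A, E} is a candidate key.
{B, D}⁺ = {A, B, C, D, E, F}, which is every attribute, so {B, D} is a candidate key.
{B, E}⁺ = {A, B, C, D, E, F}, which is every attribute, so {B, E} is a candidate key.
No proper subset of any of these is a key, and no other minimal superkey exists.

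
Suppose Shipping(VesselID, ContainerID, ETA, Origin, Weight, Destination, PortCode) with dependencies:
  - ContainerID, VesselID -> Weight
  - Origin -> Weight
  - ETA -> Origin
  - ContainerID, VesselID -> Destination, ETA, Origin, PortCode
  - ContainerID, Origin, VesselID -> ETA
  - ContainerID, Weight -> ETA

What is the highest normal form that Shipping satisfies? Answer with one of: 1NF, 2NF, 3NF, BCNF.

Candidate key: {ContainerID, VesselID}. Prime attributes: {ContainerID, VesselID}.
Origin -> Weight: {Origin}⁺ = {Origin, Weight}, which is not all of the attributes, so the left side is not a superkey — BCNF is violated.
Because {Weight} is non-prime and the left side of Origin -> Weight is not a superkey, the relation is not in 3NF.
No non-prime attribute depends on a proper subset of any candidate key, so 2NF holds.

2NF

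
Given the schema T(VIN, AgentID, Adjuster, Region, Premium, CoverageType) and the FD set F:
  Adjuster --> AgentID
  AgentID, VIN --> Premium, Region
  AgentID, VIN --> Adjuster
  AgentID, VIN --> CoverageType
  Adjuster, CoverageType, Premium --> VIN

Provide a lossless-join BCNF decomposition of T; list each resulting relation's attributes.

Candidate keys of the original relation: {Adjuster, CoverageType, Premium}, {Adjuster, VIN}, {AgentID, VIN}.
Within {Adjuster, AgentID, CoverageType, Premium, Region, VIN}: {Adjuster}⁺ ∩ {Adjuster, AgentID, CoverageType, Premium, Region, VIN} = {Adjuster, AgentID}, not the whole set, so Adjuster --> AgentID violates BCNF; decompose into {Adjuster, AgentID} and {Adjuster, CoverageType, Premium, Region, VIN}.
{Adjuster, AgentID}: every determinant is a superkey — BCNF.
{Adjuster, CoverageType, Premium, Region, VIN}: every determinant is a superkey — BCNF.

{Adjuster, AgentID}; {Adjuster, CoverageType, Premium, Region, VIN}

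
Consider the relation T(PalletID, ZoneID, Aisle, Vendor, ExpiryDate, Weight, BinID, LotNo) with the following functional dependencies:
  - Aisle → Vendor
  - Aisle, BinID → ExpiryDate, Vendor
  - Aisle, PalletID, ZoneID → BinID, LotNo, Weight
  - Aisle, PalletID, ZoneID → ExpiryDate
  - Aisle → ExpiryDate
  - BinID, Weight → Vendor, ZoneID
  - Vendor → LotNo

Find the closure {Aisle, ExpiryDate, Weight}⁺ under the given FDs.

{Aisle, ExpiryDate, LotNo, Vendor, Weight}

Start with {Aisle, ExpiryDate, Weight}.
Aisle → Vendor applies; add {Vendor} → now {Aisle, ExpiryDate, Vendor, Weight}.
Vendor → LotNo applies; add {LotNo} → now {Aisle, ExpiryDate, LotNo, Vendor, Weight}.
No further FD applies.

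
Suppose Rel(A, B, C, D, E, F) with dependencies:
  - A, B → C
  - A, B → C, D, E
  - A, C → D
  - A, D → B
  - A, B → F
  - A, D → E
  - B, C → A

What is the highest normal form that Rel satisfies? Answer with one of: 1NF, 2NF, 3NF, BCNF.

Candidate keys: {A, B}, {A, C}, {A, D}, {B, C}. Prime attributes: {A, B, C, D}.
Every FD has a superkey on the left, so the relation is in BCNF.

BCNF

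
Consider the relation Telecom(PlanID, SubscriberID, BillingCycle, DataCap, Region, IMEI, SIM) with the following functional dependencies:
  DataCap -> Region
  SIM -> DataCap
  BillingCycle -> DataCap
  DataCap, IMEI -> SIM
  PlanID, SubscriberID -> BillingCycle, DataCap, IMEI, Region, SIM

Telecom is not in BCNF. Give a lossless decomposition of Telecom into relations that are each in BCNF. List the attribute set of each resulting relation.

Candidate key of the original relation: {PlanID, SubscriberID}.
{BillingCycle, DataCap, IMEI, PlanID, Region, SIM, SubscriberID}: {DataCap} determines {DataCap, Region} here but is not a superkey — split on DataCap -> Region, giving {DataCap, Region} and {BillingCycle, DataCap, IMEI, PlanID, SIM, SubscriberID}.
{DataCap, Region} has no BCNF violation.
{BillingCycle, DataCap, IMEI, PlanID, SIM, SubscriberID}: {SIM} determines {DataCap, SIM} here but is not a superkey — split on SIM -> DataCap, giving {DataCap, SIM} and {BillingCycle, IMEI, PlanID, SIM, SubscriberID}.
{DataCap, SIM} has no BCNF violation.
{BillingCycle, IMEI, PlanID, SIM, SubscriberID}: {BillingCycle, IMEI} determines {BillingCycle, IMEI, SIM} here but is not a superkey — split on BillingCycle, IMEI -> SIM, giving {BillingCycle, IMEI, SIM} and {BillingCycle, IMEI, PlanID, SubscriberID}.
{BillingCycle, IMEI, SIM} has no BCNF violation.
{BillingCycle, IMEI, PlanID, SubscriberID} has no BCNF violation.

{BillingCycle, IMEI, PlanID, SubscriberID}; {BillingCycle, IMEI, SIM}; {DataCap, Region}; {DataCap, SIM}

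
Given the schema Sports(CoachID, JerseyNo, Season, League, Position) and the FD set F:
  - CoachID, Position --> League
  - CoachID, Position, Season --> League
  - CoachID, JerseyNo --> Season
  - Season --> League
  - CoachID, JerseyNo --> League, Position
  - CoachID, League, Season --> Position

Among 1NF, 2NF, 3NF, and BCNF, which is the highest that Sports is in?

Candidate key: {CoachID, JerseyNo}. Prime attributes: {CoachID, JerseyNo}.
CoachID, Position --> League: {CoachID, Position}⁺ = {CoachID, League, Position}, which is not all of the attributes, so the left side is not a superkey — BCNF is violated.
CoachID, Position --> League determines the non-prime attribute {League} from a non-superkey — 3NF is violated.
No proper subset of a key has a non-prime attribute in its closure, so there is no partial dependency; 2NF holds.

2NF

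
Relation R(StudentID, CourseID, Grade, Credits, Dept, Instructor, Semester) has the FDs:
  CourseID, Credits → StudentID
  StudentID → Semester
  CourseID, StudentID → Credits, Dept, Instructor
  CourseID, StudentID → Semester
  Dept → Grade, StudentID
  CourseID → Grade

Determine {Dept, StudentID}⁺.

{Dept, Grade, Semester, StudentID}

Start with {Dept, StudentID}.
StudentID → Semester applies; add {Semester} → now {Dept, Semester, StudentID}.
Dept → Grade, StudentID applies; add {Grade} → now {Dept, Grade, Semester, StudentID}.
No further FD applies.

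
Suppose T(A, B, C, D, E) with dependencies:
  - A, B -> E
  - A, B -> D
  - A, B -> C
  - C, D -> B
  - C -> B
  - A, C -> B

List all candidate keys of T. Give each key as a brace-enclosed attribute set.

Attributes never on any right-hand side: {A} — every candidate key must contain it.
{A, B}⁺ = {A, B, C, D, E} — all of the relation — so {A, B} is a candidate key.
{A, C}⁺ = {A, B, C, D, E} — all of the relation — so {A, C} is a candidate key.
Any other superkey properly contains one of these, so there are no further candidate keys.

{A, B}, {A, C}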